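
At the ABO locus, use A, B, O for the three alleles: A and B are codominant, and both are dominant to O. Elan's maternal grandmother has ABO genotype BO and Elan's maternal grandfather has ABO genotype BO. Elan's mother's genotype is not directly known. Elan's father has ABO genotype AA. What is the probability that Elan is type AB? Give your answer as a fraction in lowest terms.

Elan's mother's ABO genotype from BO × BO: 1/4 BB, 1/2 BO, 1/4 OO.
Crossing each possibility with the father AA and summing P(type AB): 1/4·1 + 1/2·1/2 + 1/4·0 = 1/2.

1/2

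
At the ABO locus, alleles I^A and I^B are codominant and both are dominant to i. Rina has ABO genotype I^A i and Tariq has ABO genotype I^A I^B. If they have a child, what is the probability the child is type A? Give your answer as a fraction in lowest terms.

ABO cross I^A i × I^A I^B → offspring phenotypes: 1/2 A, 1/4 B, 1/4 AB.
So P(type A) = 1/2.

1/2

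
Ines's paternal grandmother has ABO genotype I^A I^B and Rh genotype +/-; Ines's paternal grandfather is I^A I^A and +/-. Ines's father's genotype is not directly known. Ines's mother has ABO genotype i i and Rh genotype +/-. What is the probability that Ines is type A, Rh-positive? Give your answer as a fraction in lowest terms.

9/16

Ines's father's ABO genotype from I^A I^B × I^A I^A: 1/2 I^A I^A, 1/2 I^A I^B.
Crossing each possibility with the mother i i and summing P(type A): 1/2·1 + 1/2·1/2 = 3/4.
Similarly for Rh via the father's Rh distribution: P(Rh+) = 3/4.
Independent loci: 3/4 × 3/4 = 9/16.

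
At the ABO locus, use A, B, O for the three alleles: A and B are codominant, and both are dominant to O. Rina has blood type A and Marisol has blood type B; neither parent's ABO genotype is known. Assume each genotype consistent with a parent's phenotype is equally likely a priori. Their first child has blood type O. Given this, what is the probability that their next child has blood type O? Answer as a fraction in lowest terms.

1/4

Possible genotypes: Rina ∈ {AA, AO}; Marisol ∈ {BB, BO}.
Weight each parental genotype pair by prior × P(type-O child):
  AO × BO: posterior weight 1; P(next child type O) = 1/4.
Weighted sum = 1/4.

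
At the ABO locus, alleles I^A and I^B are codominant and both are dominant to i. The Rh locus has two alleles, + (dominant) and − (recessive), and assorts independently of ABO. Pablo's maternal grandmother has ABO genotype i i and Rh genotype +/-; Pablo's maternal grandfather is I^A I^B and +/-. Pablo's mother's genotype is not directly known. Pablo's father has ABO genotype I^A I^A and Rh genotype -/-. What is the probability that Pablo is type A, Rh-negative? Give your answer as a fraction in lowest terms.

3/8

Pablo's mother's ABO genotype from i i × I^A I^B: 1/2 I^A i, 1/2 I^B i.
Crossing each possibility with the father I^A I^A and summing P(type A): 1/2·1 + 1/2·1/2 = 3/4.
Similarly for Rh via the mother's Rh distribution: P(Rh-) = 1/2.
Independent loci: 3/4 × 1/2 = 3/8.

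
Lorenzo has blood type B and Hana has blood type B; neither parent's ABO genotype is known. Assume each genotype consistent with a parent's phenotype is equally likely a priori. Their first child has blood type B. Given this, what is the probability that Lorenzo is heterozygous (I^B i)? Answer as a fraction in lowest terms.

Possible genotypes: Lorenzo ∈ {I^B I^B, I^B i}; Hana ∈ {I^B I^B, I^B i}.
Weight each parental genotype pair by prior × P(type-B child):
  I^B I^B × I^B I^B: posterior weight 4/15.
  I^B I^B × I^B i: posterior weight 4/15.
  I^B i × I^B I^B: posterior weight 4/15.
  I^B i × I^B i: posterior weight 1/5.
Sum the posterior weight over pairs where Lorenzo is I^B i: 7/15.

7/15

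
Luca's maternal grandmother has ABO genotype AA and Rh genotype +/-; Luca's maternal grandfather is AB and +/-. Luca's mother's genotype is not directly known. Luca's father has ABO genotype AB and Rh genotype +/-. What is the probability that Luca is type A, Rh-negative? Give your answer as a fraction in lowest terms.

Luca's mother's ABO genotype from AA × AB: 1/2 AA, 1/2 AB.
Crossing each possibility with the father AB and summing P(type A): 1/2·1/2 + 1/2·1/4 = 3/8.
Similarly for Rh via the mother's Rh distribution: P(Rh-) = 1/4.
Independent loci: 3/8 × 1/4 = 3/32.

3/32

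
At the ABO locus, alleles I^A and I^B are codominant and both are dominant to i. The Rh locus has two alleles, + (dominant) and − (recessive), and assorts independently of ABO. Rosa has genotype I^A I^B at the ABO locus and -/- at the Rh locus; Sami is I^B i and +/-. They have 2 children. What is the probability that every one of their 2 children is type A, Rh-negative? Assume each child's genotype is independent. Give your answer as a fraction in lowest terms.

ABO cross I^A I^B × I^B i → 1/4 A, 1/2 B, 1/4 AB.
Rh cross -/- × +/- → 1/2 Rh+, 1/2 Rh-; so P(type A, Rh-negative) = 1/4 × 1/2 = 1/8 per child.
All 2 independent: (1/8)^2 = 1/64.

1/64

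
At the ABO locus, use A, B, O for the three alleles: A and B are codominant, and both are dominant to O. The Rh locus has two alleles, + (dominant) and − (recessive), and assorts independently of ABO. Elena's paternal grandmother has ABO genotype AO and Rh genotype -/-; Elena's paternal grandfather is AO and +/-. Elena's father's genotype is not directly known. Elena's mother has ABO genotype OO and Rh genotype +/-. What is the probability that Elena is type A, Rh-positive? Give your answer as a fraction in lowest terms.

Elena's father's ABO genotype from AO × AO: 1/4 AA, 1/2 AO, 1/4 OO.
Crossing each possibility with the mother OO and summing P(type A): 1/4·1 + 1/2·1/2 + 1/4·0 = 1/2.
Similarly for Rh via the father's Rh distribution: P(Rh+) = 5/8.
Independent loci: 1/2 × 5/8 = 5/16.

5/16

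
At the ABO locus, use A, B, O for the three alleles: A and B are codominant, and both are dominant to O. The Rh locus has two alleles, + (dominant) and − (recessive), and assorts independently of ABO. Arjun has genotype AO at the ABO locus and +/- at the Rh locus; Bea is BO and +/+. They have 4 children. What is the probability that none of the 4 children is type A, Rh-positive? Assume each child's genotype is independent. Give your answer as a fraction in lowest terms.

ABO cross AO × BO → 1/4 O, 1/4 A, 1/4 B, 1/4 AB.
Rh cross +/- × +/+ → 1 Rh+; so P(type A, Rh-positive) = 1/4 × 1 = 1/4 per child.
P(not type A, Rh-positive) = 3/4 for one child; (3/4)^4 = 81/256.

81/256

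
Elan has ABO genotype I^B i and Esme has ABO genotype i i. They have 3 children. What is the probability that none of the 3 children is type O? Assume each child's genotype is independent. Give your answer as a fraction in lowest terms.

ABO cross I^B i × i i → 1/2 O, 1/2 B.
So P(type O) = 1/2 per child.
P(not type O) = 1/2 for one child; (1/2)^3 = 1/8.

1/8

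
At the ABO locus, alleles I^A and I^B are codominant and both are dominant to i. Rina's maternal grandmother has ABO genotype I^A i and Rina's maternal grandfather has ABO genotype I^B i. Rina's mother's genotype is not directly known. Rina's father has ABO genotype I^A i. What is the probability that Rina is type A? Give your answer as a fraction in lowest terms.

Rina's mother's ABO genotype from I^A i × I^B i: 1/4 I^A I^B, 1/4 I^A i, 1/4 I^B i, 1/4 i i.
Crossing each possibility with the father I^A i and summing P(type A): 1/4·1/2 + 1/4·3/4 + 1/4·1/4 + 1/4·1/2 = 1/2.

1/2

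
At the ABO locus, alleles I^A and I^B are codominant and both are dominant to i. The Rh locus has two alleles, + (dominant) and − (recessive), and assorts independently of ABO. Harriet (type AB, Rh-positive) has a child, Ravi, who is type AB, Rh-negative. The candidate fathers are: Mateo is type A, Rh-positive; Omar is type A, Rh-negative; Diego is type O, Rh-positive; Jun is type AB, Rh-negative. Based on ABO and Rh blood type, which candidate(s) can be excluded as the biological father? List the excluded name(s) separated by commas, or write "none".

A candidate is excluded only if no genotype consistent with his phenotype could produce a type AB, Rh-negative child with a type AB, Rh-positive mother.
Diego (type O, Rh+): no genotype consistent with that phenotype can produce a type-AB Rh- child with a type-AB mother.

Diego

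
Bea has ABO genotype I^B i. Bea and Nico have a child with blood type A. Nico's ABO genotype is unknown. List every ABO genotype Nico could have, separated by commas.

For each candidate genotype of Nico, check whether crossing it with I^B i can produce every observed child phenotype.
  I^A I^A → possible child types {A, AB} ✓
  I^A I^B → possible child types {A, B, AB} ✓
  I^A i → possible child types {O, A, B, AB} ✓
  I^B I^B → possible child types {B} ✗
  I^B i → possible child types {O, B} ✗
  i i → possible child types {O, B} ✗

I^A I^A, I^A I^B, I^A i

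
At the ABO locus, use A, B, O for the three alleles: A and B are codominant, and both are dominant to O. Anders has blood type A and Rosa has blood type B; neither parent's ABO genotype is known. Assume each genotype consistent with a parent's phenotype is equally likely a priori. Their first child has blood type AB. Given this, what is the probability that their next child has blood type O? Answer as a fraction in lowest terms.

1/36

Possible genotypes: Anders ∈ {AA, AO}; Rosa ∈ {BB, BO}.
Weight each parental genotype pair by prior × P(type-AB child):
  AA × BB: posterior weight 4/9; P(next child type O) = 0.
  AA × BO: posterior weight 2/9; P(next child type O) = 0.
  AO × BB: posterior weight 2/9; P(next child type O) = 0.
  AO × BO: posterior weight 1/9; P(next child type O) = 1/4.
Weighted sum = 1/36.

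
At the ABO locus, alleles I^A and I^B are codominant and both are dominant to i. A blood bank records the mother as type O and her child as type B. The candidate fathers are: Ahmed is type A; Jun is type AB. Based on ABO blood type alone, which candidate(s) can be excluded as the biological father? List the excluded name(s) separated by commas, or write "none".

A candidate is excluded only if no genotype consistent with his phenotype could produce a type B child with a type O mother.
Ahmed (type A): no genotype consistent with that phenotype can produce a type-B child with a type-O mother.

Ahmed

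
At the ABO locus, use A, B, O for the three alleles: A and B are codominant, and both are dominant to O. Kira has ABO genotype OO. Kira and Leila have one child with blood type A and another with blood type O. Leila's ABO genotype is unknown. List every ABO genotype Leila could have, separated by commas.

For each candidate genotype of Leila, check whether crossing it with OO can produce every observed child phenotype.
  AA → possible child types {A} ✗
  AB → possible child types {A, B} ✗
  AO → possible child types {O, A} ✓
  BB → possible child types {B} ✗
  BO → possible child types {O, B} ✗
  OO → possible child types {O} ✗

AO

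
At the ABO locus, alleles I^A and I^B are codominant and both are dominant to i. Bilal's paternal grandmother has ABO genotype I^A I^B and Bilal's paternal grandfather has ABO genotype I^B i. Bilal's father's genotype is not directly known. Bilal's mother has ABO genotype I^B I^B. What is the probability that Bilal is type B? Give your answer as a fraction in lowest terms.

Bilal's father's ABO genotype from I^A I^B × I^B i: 1/4 I^A I^B, 1/4 I^A i, 1/4 I^B I^B, 1/4 I^B i.
Crossing each possibility with the mother I^B I^B and summing P(type B): 1/4·1/2 + 1/4·1/2 + 1/4·1 + 1/4·1 = 3/4.

3/4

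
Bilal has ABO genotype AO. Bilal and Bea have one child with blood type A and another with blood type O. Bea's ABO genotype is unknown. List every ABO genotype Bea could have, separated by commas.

For each candidate genotype of Bea, check whether crossing it with AO can produce every observed child phenotype.
  AA → possible child types {A} ✗
  AB → possible child types {A, B, AB} ✗
  AO → possible child types {O, A} ✓
  BB → possible child types {B, AB} ✗
  BO → possible child types {O, A, B, AB} ✓
  OO → possible child types {O, A} ✓

AO, BO, OO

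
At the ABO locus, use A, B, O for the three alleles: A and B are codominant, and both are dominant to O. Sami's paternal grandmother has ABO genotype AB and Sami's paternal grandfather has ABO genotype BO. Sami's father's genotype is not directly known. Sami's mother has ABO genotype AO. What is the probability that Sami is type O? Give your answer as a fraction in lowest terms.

1/8

Sami's father's ABO genotype from AB × BO: 1/4 AB, 1/4 AO, 1/4 BB, 1/4 BO.
Crossing each possibility with the mother AO and summing P(type O): 1/4·0 + 1/4·1/4 + 1/4·0 + 1/4·1/4 = 1/8.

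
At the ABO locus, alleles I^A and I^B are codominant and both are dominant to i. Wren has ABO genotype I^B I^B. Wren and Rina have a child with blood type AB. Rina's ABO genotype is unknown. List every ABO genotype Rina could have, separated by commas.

For each candidate genotype of Rina, check whether crossing it with I^B I^B can produce every observed child phenotype.
  I^A I^A → possible child types {AB} ✓
  I^A I^B → possible child types {B, AB} ✓
  I^A i → possible child types {B, AB} ✓
  I^B I^B → possible child types {B} ✗
  I^B i → possible child types {B} ✗
  i i → possible child types {B} ✗

I^A I^A, I^A I^B, I^A i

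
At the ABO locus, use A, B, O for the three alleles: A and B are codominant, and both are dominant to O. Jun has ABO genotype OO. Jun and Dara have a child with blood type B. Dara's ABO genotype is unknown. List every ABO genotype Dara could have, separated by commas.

AB, BB, BO

For each candidate genotype of Dara, check whether crossing it with OO can produce every observed child phenotype.
  AA → possible child types {A} ✗
  AB → possible child types {A, B} ✓
  AO → possible child types {O, A} ✗
  BB → possible child types {B} ✓
  BO → possible child types {O, B} ✓
  OO → possible child types {O} ✗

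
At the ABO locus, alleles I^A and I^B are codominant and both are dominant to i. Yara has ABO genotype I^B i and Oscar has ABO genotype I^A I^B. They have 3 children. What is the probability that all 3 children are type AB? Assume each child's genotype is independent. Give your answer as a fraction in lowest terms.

ABO cross I^B i × I^A I^B → 1/4 A, 1/2 B, 1/4 AB.
So P(type AB) = 1/4 per child.
All 3 independent: (1/4)^3 = 1/64.

1/64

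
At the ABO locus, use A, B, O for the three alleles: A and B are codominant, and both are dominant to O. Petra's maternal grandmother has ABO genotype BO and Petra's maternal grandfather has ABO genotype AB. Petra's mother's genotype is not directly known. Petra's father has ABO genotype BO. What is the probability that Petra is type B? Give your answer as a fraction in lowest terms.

Petra's mother's ABO genotype from BO × AB: 1/4 AB, 1/4 AO, 1/4 BB, 1/4 BO.
Crossing each possibility with the father BO and summing P(type B): 1/4·1/2 + 1/4·1/4 + 1/4·1 + 1/4·3/4 = 5/8.

5/8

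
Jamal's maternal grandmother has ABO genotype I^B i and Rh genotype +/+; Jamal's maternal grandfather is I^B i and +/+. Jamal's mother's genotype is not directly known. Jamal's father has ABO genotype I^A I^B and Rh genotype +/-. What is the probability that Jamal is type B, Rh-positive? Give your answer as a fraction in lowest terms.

1/2

Jamal's mother's ABO genotype from I^B i × I^B i: 1/4 I^B I^B, 1/2 I^B i, 1/4 i i.
Crossing each possibility with the father I^A I^B and summing P(type B): 1/4·1/2 + 1/2·1/2 + 1/4·1/2 = 1/2.
Similarly for Rh via the mother's Rh distribution: P(Rh+) = 1.
Independent loci: 1/2 × 1 = 1/2.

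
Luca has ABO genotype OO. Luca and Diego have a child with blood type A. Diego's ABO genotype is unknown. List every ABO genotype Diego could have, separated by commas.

For each candidate genotype of Diego, check whether crossing it with OO can produce every observed child phenotype.
  AA → possible child types {A} ✓
  AB → possible child types {A, B} ✓
  AO → possible child types {O, A} ✓
  BB → possible child types {B} ✗
  BO → possible child types {O, B} ✗
  OO → possible child types {O} ✗

AA, AB, AO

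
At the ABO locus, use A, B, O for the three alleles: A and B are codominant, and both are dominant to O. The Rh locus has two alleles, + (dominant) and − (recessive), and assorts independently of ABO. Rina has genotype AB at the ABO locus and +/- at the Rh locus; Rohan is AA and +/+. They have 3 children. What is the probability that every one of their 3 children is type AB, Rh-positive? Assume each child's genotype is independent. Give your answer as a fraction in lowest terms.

ABO cross AB × AA → 1/2 A, 1/2 AB.
Rh cross +/- × +/+ → 1 Rh+; so P(type AB, Rh-positive) = 1/2 × 1 = 1/2 per child.
All 3 independent: (1/2)^3 = 1/8.

1/8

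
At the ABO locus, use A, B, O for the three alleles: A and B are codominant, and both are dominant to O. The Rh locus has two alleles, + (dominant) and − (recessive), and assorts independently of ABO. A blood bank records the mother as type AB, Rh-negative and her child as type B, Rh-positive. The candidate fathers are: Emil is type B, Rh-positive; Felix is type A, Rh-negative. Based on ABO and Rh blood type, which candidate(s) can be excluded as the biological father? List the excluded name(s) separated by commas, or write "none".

Felix

A candidate is excluded only if no genotype consistent with his phenotype could produce a type B, Rh-positive child with a type AB, Rh-negative mother.
Felix (type A, Rh-): no genotype consistent with that phenotype can produce a type-B Rh+ child with a type-AB mother.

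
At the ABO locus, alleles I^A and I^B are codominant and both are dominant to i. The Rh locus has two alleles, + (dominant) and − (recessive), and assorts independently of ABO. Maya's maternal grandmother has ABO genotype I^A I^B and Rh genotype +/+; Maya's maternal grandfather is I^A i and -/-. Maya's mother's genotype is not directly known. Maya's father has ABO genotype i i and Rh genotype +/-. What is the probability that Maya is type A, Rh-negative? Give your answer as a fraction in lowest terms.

Maya's mother's ABO genotype from I^A I^B × I^A i: 1/4 I^A I^A, 1/4 I^A I^B, 1/4 I^A i, 1/4 I^B i.
Crossing each possibility with the father i i and summing P(type A): 1/4·1 + 1/4·1/2 + 1/4·1/2 + 1/4·0 = 1/2.
Similarly for Rh via the mother's Rh distribution: P(Rh-) = 1/4.
Independent loci: 1/2 × 1/4 = 1/8.

1/8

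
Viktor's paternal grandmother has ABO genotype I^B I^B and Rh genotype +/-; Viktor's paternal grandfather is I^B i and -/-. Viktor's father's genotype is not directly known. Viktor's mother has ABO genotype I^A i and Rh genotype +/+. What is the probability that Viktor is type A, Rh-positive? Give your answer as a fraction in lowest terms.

1/8

Viktor's father's ABO genotype from I^B I^B × I^B i: 1/2 I^B I^B, 1/2 I^B i.
Crossing each possibility with the mother I^A i and summing P(type A): 1/2·0 + 1/2·1/4 = 1/8.
Similarly for Rh via the father's Rh distribution: P(Rh+) = 1.
Independent loci: 1/8 × 1 = 1/8.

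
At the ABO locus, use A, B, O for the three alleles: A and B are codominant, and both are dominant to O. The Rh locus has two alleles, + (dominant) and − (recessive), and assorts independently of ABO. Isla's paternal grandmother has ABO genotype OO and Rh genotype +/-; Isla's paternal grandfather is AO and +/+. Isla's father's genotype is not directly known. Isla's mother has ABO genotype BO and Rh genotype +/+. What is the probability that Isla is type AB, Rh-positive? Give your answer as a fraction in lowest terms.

Isla's father's ABO genotype from OO × AO: 1/2 AO, 1/2 OO.
Crossing each possibility with the mother BO and summing P(type AB): 1/2·1/4 + 1/2·0 = 1/8.
Similarly for Rh via the father's Rh distribution: P(Rh+) = 1.
Independent loci: 1/8 × 1 = 1/8.

1/8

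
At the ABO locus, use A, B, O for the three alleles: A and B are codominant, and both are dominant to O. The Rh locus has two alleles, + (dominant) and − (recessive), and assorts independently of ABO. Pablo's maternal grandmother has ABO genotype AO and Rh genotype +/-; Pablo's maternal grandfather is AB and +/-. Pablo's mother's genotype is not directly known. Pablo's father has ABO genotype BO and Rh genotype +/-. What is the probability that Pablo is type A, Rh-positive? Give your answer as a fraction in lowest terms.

3/16

Pablo's mother's ABO genotype from AO × AB: 1/4 AA, 1/4 AB, 1/4 AO, 1/4 BO.
Crossing each possibility with the father BO and summing P(type A): 1/4·1/2 + 1/4·1/4 + 1/4·1/4 + 1/4·0 = 1/4.
Similarly for Rh via the mother's Rh distribution: P(Rh+) = 3/4.
Independent loci: 1/4 × 3/4 = 3/16.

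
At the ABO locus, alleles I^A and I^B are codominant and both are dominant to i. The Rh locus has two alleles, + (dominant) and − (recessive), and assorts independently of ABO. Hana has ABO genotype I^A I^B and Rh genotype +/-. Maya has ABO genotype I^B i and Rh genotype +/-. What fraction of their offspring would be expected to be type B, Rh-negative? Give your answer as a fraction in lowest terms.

1/8

ABO cross I^A I^B × I^B i → offspring phenotypes: 1/4 A, 1/2 B, 1/4 AB.
Rh cross +/- × +/- → 3/4 Rh+, 1/4 Rh-.
Independent loci: P(type B, Rh-negative) = 1/2 × 1/4 = 1/8.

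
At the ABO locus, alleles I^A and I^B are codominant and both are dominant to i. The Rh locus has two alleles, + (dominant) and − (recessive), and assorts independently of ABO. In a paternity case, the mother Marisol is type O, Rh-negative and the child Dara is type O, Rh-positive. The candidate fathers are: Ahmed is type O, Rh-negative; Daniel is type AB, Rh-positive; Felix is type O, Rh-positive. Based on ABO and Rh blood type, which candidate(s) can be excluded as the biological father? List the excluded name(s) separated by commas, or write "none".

A candidate is excluded only if no genotype consistent with his phenotype could produce a type O, Rh-positive child with a type O, Rh-negative mother.
Ahmed (type O, Rh-): no genotype consistent with that phenotype can produce a type-O Rh+ child with a type-O mother.
Daniel (type AB, Rh+): no genotype consistent with that phenotype can produce a type-O Rh+ child with a type-O mother.

Ahmed, Daniel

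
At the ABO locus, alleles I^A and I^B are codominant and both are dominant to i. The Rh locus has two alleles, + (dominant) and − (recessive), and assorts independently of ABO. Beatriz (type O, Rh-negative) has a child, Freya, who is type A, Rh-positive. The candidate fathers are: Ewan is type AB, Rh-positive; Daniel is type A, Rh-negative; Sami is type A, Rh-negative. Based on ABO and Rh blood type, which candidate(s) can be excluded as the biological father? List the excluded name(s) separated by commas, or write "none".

A candidate is excluded only if no genotype consistent with his phenotype could produce a type A, Rh-positive child with a type O, Rh-negative mother.
Daniel (type A, Rh-): no genotype consistent with that phenotype can produce a type-A Rh+ child with a type-O mother.
Sami (type A, Rh-): no genotype consistent with that phenotype can produce a type-A Rh+ child with a type-O mother.

Daniel, Sami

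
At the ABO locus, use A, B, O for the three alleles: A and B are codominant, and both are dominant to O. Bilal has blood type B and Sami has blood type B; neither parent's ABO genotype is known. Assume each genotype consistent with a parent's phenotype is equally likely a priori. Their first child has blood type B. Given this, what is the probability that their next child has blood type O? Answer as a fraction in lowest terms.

Possible genotypes: Bilal ∈ {BB, BO}; Sami ∈ {BB, BO}.
Weight each parental genotype pair by prior × P(type-B child):
  BB × BB: posterior weight 4/15; P(next child type O) = 0.
  BB × BO: posterior weight 4/15; P(next child type O) = 0.
  BO × BB: posterior weight 4/15; P(next child type O) = 0.
  BO × BO: posterior weight 1/5; P(next child type O) = 1/4.
Weighted sum = 1/20.

1/20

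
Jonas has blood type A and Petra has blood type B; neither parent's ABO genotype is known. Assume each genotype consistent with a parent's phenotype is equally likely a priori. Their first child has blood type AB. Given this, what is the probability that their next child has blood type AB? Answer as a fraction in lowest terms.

Possible genotypes: Jonas ∈ {I^A I^A, I^A i}; Petra ∈ {I^B I^B, I^B i}.
Weight each parental genotype pair by prior × P(type-AB child):
  I^A I^A × I^B I^B: posterior weight 4/9; P(next child type AB) = 1.
  I^A I^A × I^B i: posterior weight 2/9; P(next child type AB) = 1/2.
  I^A i × I^B I^B: posterior weight 2/9; P(next child type AB) = 1/2.
  I^A i × I^B i: posterior weight 1/9; P(next child type AB) = 1/4.
Weighted sum = 25/36.

25/36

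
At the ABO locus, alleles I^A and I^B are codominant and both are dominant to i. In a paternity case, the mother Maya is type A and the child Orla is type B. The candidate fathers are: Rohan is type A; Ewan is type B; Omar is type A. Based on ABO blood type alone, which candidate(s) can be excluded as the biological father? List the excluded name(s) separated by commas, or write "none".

Rohan, Omar

A candidate is excluded only if no genotype consistent with his phenotype could produce a type B child with a type A mother.
Rohan (type A): no genotype consistent with that phenotype can produce a type-B child with a type-A mother.
Omar (type A): no genotype consistent with that phenotype can produce a type-B child with a type-A mother.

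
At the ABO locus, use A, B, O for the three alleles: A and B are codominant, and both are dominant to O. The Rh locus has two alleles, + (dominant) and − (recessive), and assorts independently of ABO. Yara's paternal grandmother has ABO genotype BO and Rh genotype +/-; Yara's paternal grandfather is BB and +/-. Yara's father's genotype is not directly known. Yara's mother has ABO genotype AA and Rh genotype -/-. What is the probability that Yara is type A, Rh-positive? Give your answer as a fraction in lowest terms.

Yara's father's ABO genotype from BO × BB: 1/2 BB, 1/2 BO.
Crossing each possibility with the mother AA and summing P(type A): 1/2·0 + 1/2·1/2 = 1/4.
Similarly for Rh via the father's Rh distribution: P(Rh+) = 1/2.
Independent loci: 1/4 × 1/2 = 1/8.

1/8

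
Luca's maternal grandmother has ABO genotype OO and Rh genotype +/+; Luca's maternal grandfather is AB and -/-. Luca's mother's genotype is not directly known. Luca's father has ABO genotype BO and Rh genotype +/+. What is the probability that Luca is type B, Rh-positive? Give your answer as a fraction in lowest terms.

Luca's mother's ABO genotype from OO × AB: 1/2 AO, 1/2 BO.
Crossing each possibility with the father BO and summing P(type B): 1/2·1/4 + 1/2·3/4 = 1/2.
Similarly for Rh via the mother's Rh distribution: P(Rh+) = 1.
Independent loci: 1/2 × 1 = 1/2.

1/2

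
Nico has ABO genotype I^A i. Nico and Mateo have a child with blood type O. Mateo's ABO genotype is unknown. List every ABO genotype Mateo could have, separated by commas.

I^A i, I^B i, i i

For each candidate genotype of Mateo, check whether crossing it with I^A i can produce every observed child phenotype.
  I^A I^A → possible child types {A} ✗
  I^A I^B → possible child types {A, B, AB} ✗
  I^A i → possible child types {O, A} ✓
  I^B I^B → possible child types {B, AB} ✗
  I^B i → possible child types {O, A, B, AB} ✓
  i i → possible child types {O, A} ✓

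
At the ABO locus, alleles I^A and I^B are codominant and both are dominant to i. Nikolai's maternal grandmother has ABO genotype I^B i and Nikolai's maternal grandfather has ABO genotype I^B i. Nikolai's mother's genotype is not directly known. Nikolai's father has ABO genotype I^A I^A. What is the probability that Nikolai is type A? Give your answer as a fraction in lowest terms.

1/2

Nikolai's mother's ABO genotype from I^B i × I^B i: 1/4 I^B I^B, 1/2 I^B i, 1/4 i i.
Crossing each possibility with the father I^A I^A and summing P(type A): 1/4·0 + 1/2·1/2 + 1/4·1 = 1/2.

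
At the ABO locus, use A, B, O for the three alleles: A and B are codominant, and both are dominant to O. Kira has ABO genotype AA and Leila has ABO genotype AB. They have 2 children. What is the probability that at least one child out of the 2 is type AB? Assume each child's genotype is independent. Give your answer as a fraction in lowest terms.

3/4

ABO cross AA × AB → 1/2 A, 1/2 AB.
So P(type AB) = 1/2 per child.
P(none) = (1/2)^2 = 1/4; P(at least one) = 1 − 1/4 = 3/4.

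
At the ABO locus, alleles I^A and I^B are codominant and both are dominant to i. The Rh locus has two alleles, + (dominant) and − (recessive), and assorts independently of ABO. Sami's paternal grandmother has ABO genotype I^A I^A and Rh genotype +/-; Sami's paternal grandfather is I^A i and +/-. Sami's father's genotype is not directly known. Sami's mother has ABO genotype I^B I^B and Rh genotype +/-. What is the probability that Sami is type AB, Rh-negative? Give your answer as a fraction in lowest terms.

3/16

Sami's father's ABO genotype from I^A I^A × I^A i: 1/2 I^A I^A, 1/2 I^A i.
Crossing each possibility with the mother I^B I^B and summing P(type AB): 1/2·1 + 1/2·1/2 = 3/4.
Similarly for Rh via the father's Rh distribution: P(Rh-) = 1/4.
Independent loci: 3/4 × 1/4 = 3/16.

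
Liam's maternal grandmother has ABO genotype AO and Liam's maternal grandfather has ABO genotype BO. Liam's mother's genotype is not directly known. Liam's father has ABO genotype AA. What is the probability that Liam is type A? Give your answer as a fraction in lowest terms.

3/4

Liam's mother's ABO genotype from AO × BO: 1/4 AB, 1/4 AO, 1/4 BO, 1/4 OO.
Crossing each possibility with the father AA and summing P(type A): 1/4·1/2 + 1/4·1 + 1/4·1/2 + 1/4·1 = 3/4.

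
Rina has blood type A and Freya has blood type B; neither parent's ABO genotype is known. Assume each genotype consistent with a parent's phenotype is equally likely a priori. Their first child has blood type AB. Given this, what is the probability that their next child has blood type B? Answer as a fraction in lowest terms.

Possible genotypes: Rina ∈ {AA, AO}; Freya ∈ {BB, BO}.
Weight each parental genotype pair by prior × P(type-AB child):
  AA × BB: posterior weight 4/9; P(next child type B) = 0.
  AA × BO: posterior weight 2/9; P(next child type B) = 0.
  AO × BB: posterior weight 2/9; P(next child type B) = 1/2.
  AO × BO: posterior weight 1/9; P(next child type B) = 1/4.
Weighted sum = 5/36.

5/36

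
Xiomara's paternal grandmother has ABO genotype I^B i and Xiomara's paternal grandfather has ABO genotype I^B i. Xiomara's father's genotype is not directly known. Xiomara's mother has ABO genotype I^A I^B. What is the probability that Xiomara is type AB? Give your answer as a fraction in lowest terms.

Xiomara's father's ABO genotype from I^B i × I^B i: 1/4 I^B I^B, 1/2 I^B i, 1/4 i i.
Crossing each possibility with the mother I^A I^B and summing P(type AB): 1/4·1/2 + 1/2·1/4 + 1/4·0 = 1/4.

1/4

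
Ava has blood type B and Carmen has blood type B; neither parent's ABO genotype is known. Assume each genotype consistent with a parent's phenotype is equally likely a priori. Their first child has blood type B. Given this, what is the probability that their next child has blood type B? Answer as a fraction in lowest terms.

19/20

Possible genotypes: Ava ∈ {I^B I^B, I^B i}; Carmen ∈ {I^B I^B, I^B i}.
Weight each parental genotype pair by prior × P(type-B child):
  I^B I^B × I^B I^B: posterior weight 4/15; P(next child type B) = 1.
  I^B I^B × I^B i: posterior weight 4/15; P(next child type B) = 1.
  I^B i × I^B I^B: posterior weight 4/15; P(next child type B) = 1.
  I^B i × I^B i: posterior weight 1/5; P(next child type B) = 3/4.
Weighted sum = 19/20.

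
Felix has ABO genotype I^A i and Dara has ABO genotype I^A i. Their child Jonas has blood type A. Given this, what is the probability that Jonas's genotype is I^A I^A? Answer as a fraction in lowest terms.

1/3

Cross I^A i × I^A i → 1/4 I^A I^A, 1/2 I^A i, 1/4 i i.
Type-A genotypes among offspring: I^A I^A (1/4), I^A i (1/2); total 3/4.
P(I^A I^A | type A) = (1/4) / (3/4) = 1/3.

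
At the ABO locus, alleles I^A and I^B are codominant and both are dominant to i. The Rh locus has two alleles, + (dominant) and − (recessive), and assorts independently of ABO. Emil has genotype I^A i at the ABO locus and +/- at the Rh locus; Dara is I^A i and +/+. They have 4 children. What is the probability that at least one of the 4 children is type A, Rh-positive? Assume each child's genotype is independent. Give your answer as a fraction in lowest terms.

ABO cross I^A i × I^A i → 1/4 O, 3/4 A.
Rh cross +/- × +/+ → 1 Rh+; so P(type A, Rh-positive) = 3/4 × 1 = 3/4 per child.
P(none) = (1/4)^4 = 1/256; P(at least one) = 1 − 1/256 = 255/256.

255/256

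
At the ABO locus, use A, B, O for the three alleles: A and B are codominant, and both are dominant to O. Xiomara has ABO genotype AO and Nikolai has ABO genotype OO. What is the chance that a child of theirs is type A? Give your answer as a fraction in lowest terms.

1/2

ABO cross AO × OO → offspring phenotypes: 1/2 O, 1/2 A.
So P(type A) = 1/2.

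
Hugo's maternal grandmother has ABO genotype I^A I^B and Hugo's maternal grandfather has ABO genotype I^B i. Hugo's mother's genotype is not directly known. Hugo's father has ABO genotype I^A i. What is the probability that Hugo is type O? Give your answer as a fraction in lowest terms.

1/8

Hugo's mother's ABO genotype from I^A I^B × I^B i: 1/4 I^A I^B, 1/4 I^A i, 1/4 I^B I^B, 1/4 I^B i.
Crossing each possibility with the father I^A i and summing P(type O): 1/4·0 + 1/4·1/4 + 1/4·0 + 1/4·1/4 = 1/8.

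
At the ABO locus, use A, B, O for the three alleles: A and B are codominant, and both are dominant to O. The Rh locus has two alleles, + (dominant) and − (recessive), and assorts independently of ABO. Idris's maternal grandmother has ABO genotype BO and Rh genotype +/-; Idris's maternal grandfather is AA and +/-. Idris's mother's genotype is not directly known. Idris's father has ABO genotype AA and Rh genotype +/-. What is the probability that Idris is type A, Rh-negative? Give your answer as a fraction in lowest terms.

Idris's mother's ABO genotype from BO × AA: 1/2 AB, 1/2 AO.
Crossing each possibility with the father AA and summing P(type A): 1/2·1/2 + 1/2·1 = 3/4.
Similarly for Rh via the mother's Rh distribution: P(Rh-) = 1/4.
Independent loci: 3/4 × 1/4 = 3/16.

3/16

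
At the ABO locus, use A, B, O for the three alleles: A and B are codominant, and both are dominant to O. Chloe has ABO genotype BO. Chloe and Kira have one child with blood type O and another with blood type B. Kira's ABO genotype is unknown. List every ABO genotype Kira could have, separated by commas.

For each candidate genotype of Kira, check whether crossing it with BO can produce every observed child phenotype.
  AA → possible child types {A, AB} ✗
  AB → possible child types {A, B, AB} ✗
  AO → possible child types {O, A, B, AB} ✓
  BB → possible child types {B} ✗
  BO → possible child types {O, B} ✓
  OO → possible child types {O, B} ✓

AO, BO, OO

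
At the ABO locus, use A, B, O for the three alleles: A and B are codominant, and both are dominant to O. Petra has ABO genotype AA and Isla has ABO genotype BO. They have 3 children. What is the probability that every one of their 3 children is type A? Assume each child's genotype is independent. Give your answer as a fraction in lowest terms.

1/8

ABO cross AA × BO → 1/2 A, 1/2 AB.
So P(type A) = 1/2 per child.
All 3 independent: (1/2)^3 = 1/8.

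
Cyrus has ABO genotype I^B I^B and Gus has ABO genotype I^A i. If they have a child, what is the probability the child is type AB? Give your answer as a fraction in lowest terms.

ABO cross I^B I^B × I^A i → offspring phenotypes: 1/2 B, 1/2 AB.
So P(type AB) = 1/2.

1/2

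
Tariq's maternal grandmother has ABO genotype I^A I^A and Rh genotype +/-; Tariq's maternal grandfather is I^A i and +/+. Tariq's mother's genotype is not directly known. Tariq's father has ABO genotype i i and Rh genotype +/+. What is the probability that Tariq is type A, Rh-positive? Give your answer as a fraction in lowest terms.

3/4

Tariq's mother's ABO genotype from I^A I^A × I^A i: 1/2 I^A I^A, 1/2 I^A i.
Crossing each possibility with the father i i and summing P(type A): 1/2·1 + 1/2·1/2 = 3/4.
Similarly for Rh via the mother's Rh distribution: P(Rh+) = 1.
Independent loci: 3/4 × 1 = 3/4.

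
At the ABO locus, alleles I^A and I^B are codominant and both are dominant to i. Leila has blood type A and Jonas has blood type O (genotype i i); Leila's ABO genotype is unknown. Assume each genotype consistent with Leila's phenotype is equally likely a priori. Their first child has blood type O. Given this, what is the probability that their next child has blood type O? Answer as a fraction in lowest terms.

1/2

Possible genotypes: Leila ∈ {I^A I^A, I^A i}; Jonas ∈ {i i}.
Weight each parental genotype pair by prior × P(type-O child):
  I^A i × i i: posterior weight 1; P(next child type O) = 1/2.
Weighted sum = 1/2.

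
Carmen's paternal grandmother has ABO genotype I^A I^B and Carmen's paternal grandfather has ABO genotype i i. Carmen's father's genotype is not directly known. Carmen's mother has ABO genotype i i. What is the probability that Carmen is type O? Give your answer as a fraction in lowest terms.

1/2

Carmen's father's ABO genotype from I^A I^B × i i: 1/2 I^A i, 1/2 I^B i.
Crossing each possibility with the mother i i and summing P(type O): 1/2·1/2 + 1/2·1/2 = 1/2.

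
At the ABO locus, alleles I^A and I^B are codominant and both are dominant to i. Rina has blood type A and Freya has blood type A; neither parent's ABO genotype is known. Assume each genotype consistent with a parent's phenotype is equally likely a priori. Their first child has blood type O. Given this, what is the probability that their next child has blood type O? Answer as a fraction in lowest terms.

Possible genotypes: Rina ∈ {I^A I^A, I^A i}; Freya ∈ {I^A I^A, I^A i}.
Weight each parental genotype pair by prior × P(type-O child):
  I^A i × I^A i: posterior weight 1; P(next child type O) = 1/4.
Weighted sum = 1/4.

1/4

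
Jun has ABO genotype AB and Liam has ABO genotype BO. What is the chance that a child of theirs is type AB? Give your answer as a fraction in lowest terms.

ABO cross AB × BO → offspring phenotypes: 1/4 A, 1/2 B, 1/4 AB.
So P(type AB) = 1/4.

1/4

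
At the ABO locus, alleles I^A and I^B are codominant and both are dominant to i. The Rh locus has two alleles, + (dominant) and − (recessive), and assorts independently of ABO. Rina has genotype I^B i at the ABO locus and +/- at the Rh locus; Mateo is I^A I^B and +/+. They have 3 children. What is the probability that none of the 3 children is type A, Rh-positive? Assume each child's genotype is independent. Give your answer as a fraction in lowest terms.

ABO cross I^B i × I^A I^B → 1/4 A, 1/2 B, 1/4 AB.
Rh cross +/- × +/+ → 1 Rh+; so P(type A, Rh-positive) = 1/4 × 1 = 1/4 per child.
P(not type A, Rh-positive) = 3/4 for one child; (3/4)^3 = 27/64.

27/64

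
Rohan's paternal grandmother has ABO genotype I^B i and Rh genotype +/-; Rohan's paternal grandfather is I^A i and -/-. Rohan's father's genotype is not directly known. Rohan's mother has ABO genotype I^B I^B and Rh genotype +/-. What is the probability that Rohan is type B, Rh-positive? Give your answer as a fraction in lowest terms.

15/32

Rohan's father's ABO genotype from I^B i × I^A i: 1/4 I^A I^B, 1/4 I^A i, 1/4 I^B i, 1/4 i i.
Crossing each possibility with the mother I^B I^B and summing P(type B): 1/4·1/2 + 1/4·1/2 + 1/4·1 + 1/4·1 = 3/4.
Similarly for Rh via the father's Rh distribution: P(Rh+) = 5/8.
Independent loci: 3/4 × 5/8 = 15/32.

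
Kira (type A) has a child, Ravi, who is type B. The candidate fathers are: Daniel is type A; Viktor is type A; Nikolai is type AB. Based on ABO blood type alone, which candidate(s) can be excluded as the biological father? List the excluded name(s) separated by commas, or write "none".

Daniel, Viktor

A candidate is excluded only if no genotype consistent with his phenotype could produce a type B child with a type A mother.
Daniel (type A): no genotype consistent with that phenotype can produce a type-B child with a type-A mother.
Viktor (type A): no genotype consistent with that phenotype can produce a type-B child with a type-A mother.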